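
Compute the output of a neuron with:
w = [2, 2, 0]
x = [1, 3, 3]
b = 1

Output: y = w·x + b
y = 9

y = (2)(1) + (2)(3) + (0)(3) + 1 = 9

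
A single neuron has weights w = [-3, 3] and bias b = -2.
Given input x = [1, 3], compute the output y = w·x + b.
y = 4

y = (-3)(1) + (3)(3) + -2 = 4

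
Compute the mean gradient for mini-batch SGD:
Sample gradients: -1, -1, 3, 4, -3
Average gradient = 0.4

Average = (1/5)(-1 + -1 + 3 + 4 + -3) = 2/5 = 0.4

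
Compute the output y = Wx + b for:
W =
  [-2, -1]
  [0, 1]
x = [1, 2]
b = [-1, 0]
y = [-5, 2]

Wx = [-2×1 + -1×2, 0×1 + 1×2]
   = [-4, 2]
y = Wx + b = [-4 + -1, 2 + 0] = [-5, 2]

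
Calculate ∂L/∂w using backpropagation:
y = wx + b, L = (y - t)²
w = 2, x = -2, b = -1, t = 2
∂L/∂w = 28

y = wx + b = (2)(-2) + -1 = -5
∂L/∂y = 2(y - t) = 2(-5 - 2) = -14
∂y/∂w = x = -2
∂L/∂w = ∂L/∂y · ∂y/∂w = -14 × -2 = 28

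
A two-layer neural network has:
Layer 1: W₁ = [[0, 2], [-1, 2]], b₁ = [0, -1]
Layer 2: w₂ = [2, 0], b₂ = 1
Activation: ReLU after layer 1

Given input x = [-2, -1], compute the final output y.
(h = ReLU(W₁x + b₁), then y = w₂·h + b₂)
y = 1

Layer 1 pre-activation: z₁ = [-2, -1]
After ReLU: h = [0, 0]
Layer 2 output: y = 2×0 + 0×0 + 1 = 1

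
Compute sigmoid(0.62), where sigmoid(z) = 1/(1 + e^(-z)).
0.6502

sigmoid(0.62) = 1/(1 + e^(-0.62)) = 1/(1 + 0.5379) = 0.6502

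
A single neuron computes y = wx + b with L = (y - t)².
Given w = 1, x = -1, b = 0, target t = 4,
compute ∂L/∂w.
∂L/∂w = 10

y = wx + b = (1)(-1) + 0 = -1
∂L/∂y = 2(y - t) = 2(-1 - 4) = -10
∂y/∂w = x = -1
∂L/∂w = ∂L/∂y · ∂y/∂w = -10 × -1 = 10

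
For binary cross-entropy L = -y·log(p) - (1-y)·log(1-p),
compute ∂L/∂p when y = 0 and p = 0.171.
∂L/∂p = 1.206

∂L/∂p = -y/p + (1-y)/(1-p) = 0 + 1/0.829 = 1.206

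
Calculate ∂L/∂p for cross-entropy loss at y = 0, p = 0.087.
∂L/∂p = 1.095

∂L/∂p = -y/p + (1-y)/(1-p) = 0 + 1/0.913 = 1.095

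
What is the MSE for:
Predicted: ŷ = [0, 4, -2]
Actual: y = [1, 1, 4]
MSE = 15.33

MSE = (1/3)((0-1)² + (4-1)² + (-2-4)²) = (1/3)(1 + 9 + 36) = 15.33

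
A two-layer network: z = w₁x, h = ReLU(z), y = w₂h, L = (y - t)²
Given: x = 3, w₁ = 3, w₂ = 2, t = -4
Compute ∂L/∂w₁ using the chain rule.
∂L/∂w₁ = 264

Forward pass:
z = w₁x = 3×3 = 9
h = ReLU(9) = 9
y = w₂h = 2×9 = 18

Backward pass:
∂L/∂y = 2(y - t) = 2(18 - -4) = 44
∂y/∂h = w₂ = 2
∂h/∂z = 1 (ReLU derivative)
∂z/∂w₁ = x = 3

∂L/∂w₁ = 44 × 2 × 1 × 3 = 264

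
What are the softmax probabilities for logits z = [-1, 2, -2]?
p = [0.0466, 0.9362, 0.0171]

exp(z) = [0.3679, 7.389, 0.1353]
Sum = 7.892
p = [0.0466, 0.9362, 0.0171]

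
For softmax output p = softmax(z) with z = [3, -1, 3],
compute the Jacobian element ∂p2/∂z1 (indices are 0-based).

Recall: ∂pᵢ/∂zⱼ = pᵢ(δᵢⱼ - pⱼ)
∂p2/∂z1 = -0.004496

p = softmax(z) = [0.4955, 0.009075, 0.4955]
p2 = 0.4955, p1 = 0.009075

∂p2/∂z1 = -p2 × p1 = -0.4955 × 0.009075 = -0.004496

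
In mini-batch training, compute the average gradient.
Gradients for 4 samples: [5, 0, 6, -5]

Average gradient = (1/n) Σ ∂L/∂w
Average gradient = 1.5

Average = (1/4)(5 + 0 + 6 + -5) = 6/4 = 1.5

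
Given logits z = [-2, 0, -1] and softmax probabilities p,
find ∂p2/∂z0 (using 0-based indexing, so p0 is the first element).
∂p2/∂z0 = -0.02203

p = softmax(z) = [0.09003, 0.6652, 0.2447]
p2 = 0.2447, p0 = 0.09003

∂p2/∂z0 = -p2 × p0 = -0.2447 × 0.09003 = -0.02203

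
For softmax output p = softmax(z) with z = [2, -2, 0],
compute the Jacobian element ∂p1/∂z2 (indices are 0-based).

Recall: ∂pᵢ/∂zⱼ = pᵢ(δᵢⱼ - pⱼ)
∂p1/∂z2 = -0.001862

p = softmax(z) = [0.8668, 0.01588, 0.1173]
p1 = 0.01588, p2 = 0.1173

∂p1/∂z2 = -p1 × p2 = -0.01588 × 0.1173 = -0.001862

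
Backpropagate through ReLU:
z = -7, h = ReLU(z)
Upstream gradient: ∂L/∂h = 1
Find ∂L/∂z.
∂L/∂z = 0

h = ReLU(-7) = 0
Since z < 0: ∂h/∂z = 0
∂L/∂z = ∂L/∂h · ∂h/∂z = 1 × 0 = 0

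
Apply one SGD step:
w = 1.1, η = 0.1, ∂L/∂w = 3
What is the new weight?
w_new = 0.8

w_new = w - η·∂L/∂w = 1.1 - 0.1×(3) = 1.1 - (0.3) = 0.8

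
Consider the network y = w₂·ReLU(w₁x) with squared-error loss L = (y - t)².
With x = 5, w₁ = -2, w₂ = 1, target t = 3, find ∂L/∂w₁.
∂L/∂w₁ = 0

Forward pass:
z = w₁x = -2×5 = -10
h = ReLU(-10) = 0
y = w₂h = 1×0 = 0

Backward pass:
∂L/∂y = 2(y - t) = 2(0 - 3) = -6
∂y/∂h = w₂ = 1
∂h/∂z = 0 (ReLU derivative)
∂z/∂w₁ = x = 5

∂L/∂w₁ = -6 × 1 × 0 × 5 = 0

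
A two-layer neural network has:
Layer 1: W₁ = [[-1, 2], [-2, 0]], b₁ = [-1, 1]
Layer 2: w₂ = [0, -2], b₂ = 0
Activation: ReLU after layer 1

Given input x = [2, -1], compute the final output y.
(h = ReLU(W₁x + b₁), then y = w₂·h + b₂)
y = 0

Layer 1 pre-activation: z₁ = [-5, -3]
After ReLU: h = [0, 0]
Layer 2 output: y = 0×0 + -2×0 + 0 = 0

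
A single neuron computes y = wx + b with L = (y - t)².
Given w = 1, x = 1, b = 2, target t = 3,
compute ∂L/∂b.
∂L/∂b = 0

y = wx + b = (1)(1) + 2 = 3
∂L/∂y = 2(y - t) = 2(3 - 3) = 0
∂y/∂b = 1
∂L/∂b = ∂L/∂y · ∂y/∂b = 0 × 1 = 0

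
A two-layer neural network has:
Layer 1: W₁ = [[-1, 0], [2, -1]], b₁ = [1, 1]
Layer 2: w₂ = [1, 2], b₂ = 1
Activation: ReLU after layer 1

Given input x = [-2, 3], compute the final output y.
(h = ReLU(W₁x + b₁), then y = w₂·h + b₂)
y = 4

Layer 1 pre-activation: z₁ = [3, -6]
After ReLU: h = [3, 0]
Layer 2 output: y = 1×3 + 2×0 + 1 = 4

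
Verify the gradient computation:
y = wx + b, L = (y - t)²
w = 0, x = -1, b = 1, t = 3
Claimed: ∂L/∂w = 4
Correct

y = (0)(-1) + 1 = 1
∂L/∂y = 2(y - t) = 2(1 - 3) = -4
∂y/∂w = x = -1
∂L/∂w = -4 × -1 = 4

Claimed value: 4
Correct: The correct gradient is 4.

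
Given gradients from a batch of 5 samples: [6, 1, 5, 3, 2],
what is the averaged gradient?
Average gradient = 3.4

Average = (1/5)(6 + 1 + 5 + 3 + 2) = 17/5 = 3.4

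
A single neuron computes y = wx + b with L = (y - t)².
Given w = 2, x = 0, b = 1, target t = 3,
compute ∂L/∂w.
∂L/∂w = 0

y = wx + b = (2)(0) + 1 = 1
∂L/∂y = 2(y - t) = 2(1 - 3) = -4
∂y/∂w = x = 0
∂L/∂w = ∂L/∂y · ∂y/∂w = -4 × 0 = 0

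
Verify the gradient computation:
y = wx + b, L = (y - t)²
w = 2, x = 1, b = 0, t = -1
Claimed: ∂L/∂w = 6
Correct

y = (2)(1) + 0 = 2
∂L/∂y = 2(y - t) = 2(2 - -1) = 6
∂y/∂w = x = 1
∂L/∂w = 6 × 1 = 6

Claimed value: 6
Correct: The correct gradient is 6.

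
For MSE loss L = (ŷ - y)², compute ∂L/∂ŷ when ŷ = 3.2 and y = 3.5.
∂L/∂ŷ = -0.6

∂L/∂ŷ = 2(ŷ - y) = 2(3.2 - 3.5) = 2(-0.3) = -0.6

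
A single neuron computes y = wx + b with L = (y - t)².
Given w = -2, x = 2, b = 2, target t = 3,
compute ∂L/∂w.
∂L/∂w = -20

y = wx + b = (-2)(2) + 2 = -2
∂L/∂y = 2(y - t) = 2(-2 - 3) = -10
∂y/∂w = x = 2
∂L/∂w = ∂L/∂y · ∂y/∂w = -10 × 2 = -20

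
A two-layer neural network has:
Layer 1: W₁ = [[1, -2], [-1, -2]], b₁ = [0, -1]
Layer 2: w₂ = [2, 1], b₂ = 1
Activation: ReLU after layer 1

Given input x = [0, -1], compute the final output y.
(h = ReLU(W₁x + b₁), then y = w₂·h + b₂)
y = 6

Layer 1 pre-activation: z₁ = [2, 1]
After ReLU: h = [2, 1]
Layer 2 output: y = 2×2 + 1×1 + 1 = 6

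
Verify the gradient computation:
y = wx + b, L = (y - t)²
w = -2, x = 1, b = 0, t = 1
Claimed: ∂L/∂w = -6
Correct

y = (-2)(1) + 0 = -2
∂L/∂y = 2(y - t) = 2(-2 - 1) = -6
∂y/∂w = x = 1
∂L/∂w = -6 × 1 = -6

Claimed value: -6
Correct: The correct gradient is -6.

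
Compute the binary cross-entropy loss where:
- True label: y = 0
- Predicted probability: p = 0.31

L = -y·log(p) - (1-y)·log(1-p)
L = 0.3711

L = -0·log(0.31) - 1·log(0.69) = -log(0.69) = 0.3711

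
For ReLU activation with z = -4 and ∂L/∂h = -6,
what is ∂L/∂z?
∂L/∂z = 0

h = ReLU(-4) = 0
Since z < 0: ∂h/∂z = 0
∂L/∂z = ∂L/∂h · ∂h/∂z = -6 × 0 = 0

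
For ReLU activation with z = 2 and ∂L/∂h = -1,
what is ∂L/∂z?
∂L/∂z = -1

h = ReLU(2) = 2
Since z > 0: ∂h/∂z = 1
∂L/∂z = ∂L/∂h · ∂h/∂z = -1 × 1 = -1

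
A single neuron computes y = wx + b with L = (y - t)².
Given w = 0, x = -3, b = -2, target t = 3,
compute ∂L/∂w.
∂L/∂w = 30

y = wx + b = (0)(-3) + -2 = -2
∂L/∂y = 2(y - t) = 2(-2 - 3) = -10
∂y/∂w = x = -3
∂L/∂w = ∂L/∂y · ∂y/∂w = -10 × -3 = 30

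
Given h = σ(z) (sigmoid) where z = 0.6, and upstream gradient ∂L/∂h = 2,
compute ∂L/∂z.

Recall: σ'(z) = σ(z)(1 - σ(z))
∂L/∂z = 0.4576

σ(0.6) = 0.6457
σ'(0.6) = σ(0.6)(1 - σ(0.6)) = 0.6457 × 0.3543 = 0.2288
∂L/∂z = ∂L/∂h · σ'(z) = 2 × 0.2288 = 0.4576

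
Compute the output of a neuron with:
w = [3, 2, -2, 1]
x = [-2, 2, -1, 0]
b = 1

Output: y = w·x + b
y = 1

y = (3)(-2) + (2)(2) + (-2)(-1) + (1)(0) + 1 = 1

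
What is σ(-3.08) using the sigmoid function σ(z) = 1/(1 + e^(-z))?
0.04394

sigmoid(-3.08) = 1/(1 + e^(3.08)) = 1/(1 + 21.76) = 0.04394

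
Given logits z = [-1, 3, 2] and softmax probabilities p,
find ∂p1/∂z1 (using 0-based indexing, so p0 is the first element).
∂p1/∂z1 = 0.201

p = softmax(z) = [0.01321, 0.7214, 0.2654]
p1 = 0.7214

∂p1/∂z1 = p1(1 - p1) = 0.7214 × (1 - 0.7214) = 0.201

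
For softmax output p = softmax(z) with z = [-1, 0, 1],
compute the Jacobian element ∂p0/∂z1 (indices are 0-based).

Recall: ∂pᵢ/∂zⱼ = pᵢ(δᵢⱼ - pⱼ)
∂p0/∂z1 = -0.02203

p = softmax(z) = [0.09003, 0.2447, 0.6652]
p0 = 0.09003, p1 = 0.2447

∂p0/∂z1 = -p0 × p1 = -0.09003 × 0.2447 = -0.02203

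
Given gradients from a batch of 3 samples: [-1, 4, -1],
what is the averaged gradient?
Average gradient = 0.6667

Average = (1/3)(-1 + 4 + -1) = 2/3 = 0.6667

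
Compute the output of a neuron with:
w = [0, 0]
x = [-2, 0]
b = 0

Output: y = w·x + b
y = 0

y = (0)(-2) + (0)(0) + 0 = 0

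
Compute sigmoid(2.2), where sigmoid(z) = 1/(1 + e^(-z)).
0.9002

sigmoid(2.2) = 1/(1 + e^(-2.2)) = 1/(1 + 0.1108) = 0.9002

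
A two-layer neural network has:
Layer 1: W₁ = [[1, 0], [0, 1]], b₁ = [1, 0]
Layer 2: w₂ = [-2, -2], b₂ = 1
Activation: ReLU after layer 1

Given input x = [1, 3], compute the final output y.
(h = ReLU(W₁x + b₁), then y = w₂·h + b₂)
y = -9

Layer 1 pre-activation: z₁ = [2, 3]
After ReLU: h = [2, 3]
Layer 2 output: y = -2×2 + -2×3 + 1 = -9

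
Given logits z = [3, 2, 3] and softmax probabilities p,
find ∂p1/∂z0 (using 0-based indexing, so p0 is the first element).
∂p1/∂z0 = -0.06561

p = softmax(z) = [0.4223, 0.1554, 0.4223]
p1 = 0.1554, p0 = 0.4223

∂p1/∂z0 = -p1 × p0 = -0.1554 × 0.4223 = -0.06561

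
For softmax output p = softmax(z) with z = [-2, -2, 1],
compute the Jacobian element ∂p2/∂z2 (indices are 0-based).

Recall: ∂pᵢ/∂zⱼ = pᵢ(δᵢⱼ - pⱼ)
∂p2/∂z2 = 0.08236

p = softmax(z) = [0.04528, 0.04528, 0.9094]
p2 = 0.9094

∂p2/∂z2 = p2(1 - p2) = 0.9094 × (1 - 0.9094) = 0.08236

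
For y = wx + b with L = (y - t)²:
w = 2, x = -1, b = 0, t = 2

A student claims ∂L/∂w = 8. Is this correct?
Correct

y = (2)(-1) + 0 = -2
∂L/∂y = 2(y - t) = 2(-2 - 2) = -8
∂y/∂w = x = -1
∂L/∂w = -8 × -1 = 8

Claimed value: 8
Correct: The correct gradient is 8.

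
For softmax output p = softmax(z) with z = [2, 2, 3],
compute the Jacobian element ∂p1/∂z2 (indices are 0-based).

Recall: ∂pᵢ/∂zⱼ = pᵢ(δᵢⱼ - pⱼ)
∂p1/∂z2 = -0.1221

p = softmax(z) = [0.2119, 0.2119, 0.5761]
p1 = 0.2119, p2 = 0.5761

∂p1/∂z2 = -p1 × p2 = -0.2119 × 0.5761 = -0.1221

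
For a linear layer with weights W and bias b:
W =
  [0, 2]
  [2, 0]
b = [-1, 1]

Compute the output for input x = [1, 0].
y = [-1, 3]

Wx = [0×1 + 2×0, 2×1 + 0×0]
   = [0, 2]
y = Wx + b = [0 + -1, 2 + 1] = [-1, 3]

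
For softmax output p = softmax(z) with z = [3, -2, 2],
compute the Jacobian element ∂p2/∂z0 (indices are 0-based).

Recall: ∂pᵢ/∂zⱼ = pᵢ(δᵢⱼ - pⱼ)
∂p2/∂z0 = -0.1947

p = softmax(z) = [0.7275, 0.004902, 0.2676]
p2 = 0.2676, p0 = 0.7275

∂p2/∂z0 = -p2 × p0 = -0.2676 × 0.7275 = -0.1947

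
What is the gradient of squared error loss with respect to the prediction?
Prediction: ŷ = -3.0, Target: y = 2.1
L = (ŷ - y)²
∂L/∂ŷ = -10.2

∂L/∂ŷ = 2(ŷ - y) = 2(-3.0 - 2.1) = 2(-5.1) = -10.2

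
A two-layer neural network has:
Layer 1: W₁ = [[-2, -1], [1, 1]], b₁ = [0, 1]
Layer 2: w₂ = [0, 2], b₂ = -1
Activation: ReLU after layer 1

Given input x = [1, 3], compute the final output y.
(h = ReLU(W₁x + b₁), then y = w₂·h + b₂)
y = 9

Layer 1 pre-activation: z₁ = [-5, 5]
After ReLU: h = [0, 5]
Layer 2 output: y = 0×0 + 2×5 + -1 = 9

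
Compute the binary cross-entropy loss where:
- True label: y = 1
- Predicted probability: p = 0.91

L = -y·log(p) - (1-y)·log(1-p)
L = 0.09431

L = -1·log(0.91) - 0·log(0.09) = -log(0.91) = 0.09431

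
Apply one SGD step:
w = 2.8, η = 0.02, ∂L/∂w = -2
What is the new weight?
w_new = 2.84

w_new = w - η·∂L/∂w = 2.8 - 0.02×(-2) = 2.8 - (-0.04) = 2.84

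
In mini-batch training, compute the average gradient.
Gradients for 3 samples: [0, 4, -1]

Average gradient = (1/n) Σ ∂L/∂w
Average gradient = 1

Average = (1/3)(0 + 4 + -1) = 3/3 = 1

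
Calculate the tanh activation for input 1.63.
0.9261

tanh(1.63) = (e^(1.63) - e^(-1.63))/(e^(1.63) + e^(-1.63)) = 0.9261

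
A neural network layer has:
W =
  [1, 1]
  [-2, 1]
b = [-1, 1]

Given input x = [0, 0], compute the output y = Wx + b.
y = [-1, 1]

Wx = [1×0 + 1×0, -2×0 + 1×0]
   = [0, 0]
y = Wx + b = [0 + -1, 0 + 1] = [-1, 1]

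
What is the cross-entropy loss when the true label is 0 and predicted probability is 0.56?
L = 0.821

L = -0·log(0.56) - 1·log(0.44) = -log(0.44) = 0.821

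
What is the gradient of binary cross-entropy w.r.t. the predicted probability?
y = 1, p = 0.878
∂L/∂p = -1.139

∂L/∂p = -y/p + (1-y)/(1-p) = -1/0.878 + 0 = -1.139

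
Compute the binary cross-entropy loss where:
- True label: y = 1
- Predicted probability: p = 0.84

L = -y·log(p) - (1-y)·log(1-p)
L = 0.1744

L = -1·log(0.84) - 0·log(0.16) = -log(0.84) = 0.1744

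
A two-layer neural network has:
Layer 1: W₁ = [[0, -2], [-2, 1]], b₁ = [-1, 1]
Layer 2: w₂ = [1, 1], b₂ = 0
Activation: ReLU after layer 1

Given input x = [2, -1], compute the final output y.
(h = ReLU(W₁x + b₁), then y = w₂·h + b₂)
y = 1

Layer 1 pre-activation: z₁ = [1, -4]
After ReLU: h = [1, 0]
Layer 2 output: y = 1×1 + 1×0 + 0 = 1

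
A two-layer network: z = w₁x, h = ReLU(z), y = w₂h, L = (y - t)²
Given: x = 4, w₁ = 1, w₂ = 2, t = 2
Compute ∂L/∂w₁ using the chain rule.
∂L/∂w₁ = 96

Forward pass:
z = w₁x = 1×4 = 4
h = ReLU(4) = 4
y = w₂h = 2×4 = 8

Backward pass:
∂L/∂y = 2(y - t) = 2(8 - 2) = 12
∂y/∂h = w₂ = 2
∂h/∂z = 1 (ReLU derivative)
∂z/∂w₁ = x = 4

∂L/∂w₁ = 12 × 2 × 1 × 4 = 96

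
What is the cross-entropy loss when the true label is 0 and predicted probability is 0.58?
L = 0.8675

L = -0·log(0.58) - 1·log(0.42) = -log(0.42) = 0.8675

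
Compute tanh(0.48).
0.4462

tanh(0.48) = (e^(0.48) - e^(-0.48))/(e^(0.48) + e^(-0.48)) = 0.4462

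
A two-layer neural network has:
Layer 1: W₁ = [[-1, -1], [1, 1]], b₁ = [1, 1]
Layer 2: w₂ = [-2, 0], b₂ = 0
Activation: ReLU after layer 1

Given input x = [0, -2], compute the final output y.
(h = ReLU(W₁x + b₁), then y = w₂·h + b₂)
y = -6

Layer 1 pre-activation: z₁ = [3, -1]
After ReLU: h = [3, 0]
Layer 2 output: y = -2×3 + 0×0 + 0 = -6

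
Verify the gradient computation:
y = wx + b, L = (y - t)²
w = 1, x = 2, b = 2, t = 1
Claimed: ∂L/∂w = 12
Correct

y = (1)(2) + 2 = 4
∂L/∂y = 2(y - t) = 2(4 - 1) = 6
∂y/∂w = x = 2
∂L/∂w = 6 × 2 = 12

Claimed value: 12
Correct: The correct gradient is 12.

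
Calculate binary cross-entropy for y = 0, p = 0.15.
L = 0.1625

L = -0·log(0.15) - 1·log(0.85) = -log(0.85) = 0.1625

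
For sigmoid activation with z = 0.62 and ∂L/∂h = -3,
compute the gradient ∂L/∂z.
∂L/∂z = -0.6823

σ(0.62) = 0.6502
σ'(0.62) = σ(0.62)(1 - σ(0.62)) = 0.6502 × 0.3498 = 0.2274
∂L/∂z = ∂L/∂h · σ'(z) = -3 × 0.2274 = -0.6823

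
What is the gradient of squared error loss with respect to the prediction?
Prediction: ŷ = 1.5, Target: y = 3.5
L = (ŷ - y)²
∂L/∂ŷ = -4.0

∂L/∂ŷ = 2(ŷ - y) = 2(1.5 - 3.5) = 2(-2.0) = -4.0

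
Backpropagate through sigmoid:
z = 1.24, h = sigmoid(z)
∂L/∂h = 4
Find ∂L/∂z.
∂L/∂z = 0.6963

σ(1.24) = 0.7756
σ'(1.24) = σ(1.24)(1 - σ(1.24)) = 0.7756 × 0.2244 = 0.1741
∂L/∂z = ∂L/∂h · σ'(z) = 4 × 0.1741 = 0.6963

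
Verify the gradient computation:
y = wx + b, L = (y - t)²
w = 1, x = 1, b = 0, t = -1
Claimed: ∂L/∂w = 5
Incorrect

y = (1)(1) + 0 = 1
∂L/∂y = 2(y - t) = 2(1 - -1) = 4
∂y/∂w = x = 1
∂L/∂w = 4 × 1 = 4

Claimed value: 5
Incorrect: The correct gradient is 4.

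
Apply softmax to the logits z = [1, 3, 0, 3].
p = [0.0619, 0.4576, 0.0228, 0.4576]

exp(z) = [2.718, 20.09, 1, 20.09]
Sum = 43.89
p = [0.0619, 0.4576, 0.0228, 0.4576]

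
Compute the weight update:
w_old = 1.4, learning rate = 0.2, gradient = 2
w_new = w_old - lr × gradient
w_new = 1

w_new = w - η·∂L/∂w = 1.4 - 0.2×(2) = 1.4 - (0.4) = 1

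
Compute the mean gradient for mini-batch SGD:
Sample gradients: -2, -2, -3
Average gradient = -2.333

Average = (1/3)(-2 + -2 + -3) = -7/3 = -2.333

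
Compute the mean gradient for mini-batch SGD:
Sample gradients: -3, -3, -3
Average gradient = -3

Average = (1/3)(-3 + -3 + -3) = -9/3 = -3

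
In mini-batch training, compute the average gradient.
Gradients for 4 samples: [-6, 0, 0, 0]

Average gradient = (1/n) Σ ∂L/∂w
Average gradient = -1.5

Average = (1/4)(-6 + 0 + 0 + 0) = -6/4 = -1.5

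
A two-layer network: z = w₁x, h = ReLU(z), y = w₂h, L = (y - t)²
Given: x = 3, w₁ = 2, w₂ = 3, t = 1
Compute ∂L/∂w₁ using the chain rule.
∂L/∂w₁ = 306

Forward pass:
z = w₁x = 2×3 = 6
h = ReLU(6) = 6
y = w₂h = 3×6 = 18

Backward pass:
∂L/∂y = 2(y - t) = 2(18 - 1) = 34
∂y/∂h = w₂ = 3
∂h/∂z = 1 (ReLU derivative)
∂z/∂w₁ = x = 3

∂L/∂w₁ = 34 × 3 × 1 × 3 = 306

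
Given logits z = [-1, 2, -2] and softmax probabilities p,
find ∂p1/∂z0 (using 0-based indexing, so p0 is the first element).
∂p1/∂z0 = -0.04364

p = softmax(z) = [0.04661, 0.9362, 0.01715]
p1 = 0.9362, p0 = 0.04661

∂p1/∂z0 = -p1 × p0 = -0.9362 × 0.04661 = -0.04364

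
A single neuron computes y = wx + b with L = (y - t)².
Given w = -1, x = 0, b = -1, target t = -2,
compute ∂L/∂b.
∂L/∂b = 2

y = wx + b = (-1)(0) + -1 = -1
∂L/∂y = 2(y - t) = 2(-1 - -2) = 2
∂y/∂b = 1
∂L/∂b = ∂L/∂y · ∂y/∂b = 2 × 1 = 2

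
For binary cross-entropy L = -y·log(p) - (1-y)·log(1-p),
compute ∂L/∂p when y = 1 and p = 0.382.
∂L/∂p = -2.618

∂L/∂p = -y/p + (1-y)/(1-p) = -1/0.382 + 0 = -2.618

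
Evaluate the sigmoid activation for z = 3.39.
0.9674

sigmoid(3.39) = 1/(1 + e^(-3.39)) = 1/(1 + 0.03371) = 0.9674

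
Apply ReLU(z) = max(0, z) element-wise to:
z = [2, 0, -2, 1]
h = [2, 0, 0, 1]

ReLU applied element-wise: max(0,2)=2, max(0,0)=0, max(0,-2)=0, max(0,1)=1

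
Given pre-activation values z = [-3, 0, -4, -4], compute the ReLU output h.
h = [0, 0, 0, 0]

ReLU applied element-wise: max(0,-3)=0, max(0,0)=0, max(0,-4)=0, max(0,-4)=0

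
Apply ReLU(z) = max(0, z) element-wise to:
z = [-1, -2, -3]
h = [0, 0, 0]

ReLU applied element-wise: max(0,-1)=0, max(0,-2)=0, max(0,-3)=0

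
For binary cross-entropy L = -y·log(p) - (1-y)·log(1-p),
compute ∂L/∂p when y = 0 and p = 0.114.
∂L/∂p = 1.129

∂L/∂p = -y/p + (1-y)/(1-p) = 0 + 1/0.886 = 1.129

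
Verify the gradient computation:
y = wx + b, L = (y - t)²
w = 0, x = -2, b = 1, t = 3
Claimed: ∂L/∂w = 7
Incorrect

y = (0)(-2) + 1 = 1
∂L/∂y = 2(y - t) = 2(1 - 3) = -4
∂y/∂w = x = -2
∂L/∂w = -4 × -2 = 8

Claimed value: 7
Incorrect: The correct gradient is 8.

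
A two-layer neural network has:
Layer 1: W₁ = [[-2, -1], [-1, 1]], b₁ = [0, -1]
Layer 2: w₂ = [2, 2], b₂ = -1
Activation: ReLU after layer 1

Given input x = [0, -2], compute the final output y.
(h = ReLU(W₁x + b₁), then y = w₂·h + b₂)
y = 3

Layer 1 pre-activation: z₁ = [2, -3]
After ReLU: h = [2, 0]
Layer 2 output: y = 2×2 + 2×0 + -1 = 3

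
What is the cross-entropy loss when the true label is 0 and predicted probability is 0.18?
L = 0.1985

L = -0·log(0.18) - 1·log(0.82) = -log(0.82) = 0.1985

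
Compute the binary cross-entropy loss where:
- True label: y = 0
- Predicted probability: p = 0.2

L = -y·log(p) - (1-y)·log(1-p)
L = 0.2231

L = -0·log(0.2) - 1·log(0.8) = -log(0.8) = 0.2231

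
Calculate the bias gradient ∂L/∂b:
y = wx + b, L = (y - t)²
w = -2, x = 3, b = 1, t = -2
∂L/∂b = -6

y = wx + b = (-2)(3) + 1 = -5
∂L/∂y = 2(y - t) = 2(-5 - -2) = -6
∂y/∂b = 1
∂L/∂b = ∂L/∂y · ∂y/∂b = -6 × 1 = -6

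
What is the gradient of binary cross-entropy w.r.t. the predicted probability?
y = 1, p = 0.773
∂L/∂p = -1.294

∂L/∂p = -y/p + (1-y)/(1-p) = -1/0.773 + 0 = -1.294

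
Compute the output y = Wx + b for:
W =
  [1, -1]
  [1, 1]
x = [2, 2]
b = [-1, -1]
y = [-1, 3]

Wx = [1×2 + -1×2, 1×2 + 1×2]
   = [0, 4]
y = Wx + b = [0 + -1, 4 + -1] = [-1, 3]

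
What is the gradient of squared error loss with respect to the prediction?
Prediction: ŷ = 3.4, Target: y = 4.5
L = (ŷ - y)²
∂L/∂ŷ = -2.2

∂L/∂ŷ = 2(ŷ - y) = 2(3.4 - 4.5) = 2(-1.1) = -2.2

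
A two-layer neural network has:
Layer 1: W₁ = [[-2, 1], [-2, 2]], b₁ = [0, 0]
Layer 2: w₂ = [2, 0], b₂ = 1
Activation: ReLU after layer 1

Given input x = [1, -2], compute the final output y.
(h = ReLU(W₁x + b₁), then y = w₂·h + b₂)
y = 1

Layer 1 pre-activation: z₁ = [-4, -6]
After ReLU: h = [0, 0]
Layer 2 output: y = 2×0 + 0×0 + 1 = 1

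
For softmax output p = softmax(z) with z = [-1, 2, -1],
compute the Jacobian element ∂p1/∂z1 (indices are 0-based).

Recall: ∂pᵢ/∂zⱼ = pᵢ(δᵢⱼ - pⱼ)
∂p1/∂z1 = 0.08236

p = softmax(z) = [0.04528, 0.9094, 0.04528]
p1 = 0.9094

∂p1/∂z1 = p1(1 - p1) = 0.9094 × (1 - 0.9094) = 0.08236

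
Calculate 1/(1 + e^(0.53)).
0.3705

sigmoid(-0.53) = 1/(1 + e^(0.53)) = 1/(1 + 1.699) = 0.3705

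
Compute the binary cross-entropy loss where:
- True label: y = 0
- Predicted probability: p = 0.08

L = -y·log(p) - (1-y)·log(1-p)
L = 0.08338

L = -0·log(0.08) - 1·log(0.92) = -log(0.92) = 0.08338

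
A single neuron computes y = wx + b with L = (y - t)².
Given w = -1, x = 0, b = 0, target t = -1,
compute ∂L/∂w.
∂L/∂w = 0

y = wx + b = (-1)(0) + 0 = 0
∂L/∂y = 2(y - t) = 2(0 - -1) = 2
∂y/∂w = x = 0
∂L/∂w = ∂L/∂y · ∂y/∂w = 2 × 0 = 0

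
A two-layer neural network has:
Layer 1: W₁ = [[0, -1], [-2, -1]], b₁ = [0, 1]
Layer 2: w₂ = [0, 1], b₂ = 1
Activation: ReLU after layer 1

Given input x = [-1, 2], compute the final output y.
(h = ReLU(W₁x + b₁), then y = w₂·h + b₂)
y = 2

Layer 1 pre-activation: z₁ = [-2, 1]
After ReLU: h = [0, 1]
Layer 2 output: y = 0×0 + 1×1 + 1 = 2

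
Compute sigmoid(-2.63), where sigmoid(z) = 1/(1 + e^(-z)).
0.06723

sigmoid(-2.63) = 1/(1 + e^(2.63)) = 1/(1 + 13.87) = 0.06723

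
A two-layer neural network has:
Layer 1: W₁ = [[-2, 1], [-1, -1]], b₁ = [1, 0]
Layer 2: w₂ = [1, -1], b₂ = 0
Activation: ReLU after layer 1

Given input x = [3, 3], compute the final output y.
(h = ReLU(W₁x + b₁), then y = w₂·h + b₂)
y = 0

Layer 1 pre-activation: z₁ = [-2, -6]
After ReLU: h = [0, 0]
Layer 2 output: y = 1×0 + -1×0 + 0 = 0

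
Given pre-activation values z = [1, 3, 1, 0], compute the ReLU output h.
h = [1, 3, 1, 0]

ReLU applied element-wise: max(0,1)=1, max(0,3)=3, max(0,1)=1, max(0,0)=0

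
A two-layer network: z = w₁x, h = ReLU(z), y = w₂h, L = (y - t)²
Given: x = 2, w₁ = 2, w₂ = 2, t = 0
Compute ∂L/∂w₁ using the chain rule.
∂L/∂w₁ = 64

Forward pass:
z = w₁x = 2×2 = 4
h = ReLU(4) = 4
y = w₂h = 2×4 = 8

Backward pass:
∂L/∂y = 2(y - t) = 2(8 - 0) = 16
∂y/∂h = w₂ = 2
∂h/∂z = 1 (ReLU derivative)
∂z/∂w₁ = x = 2

∂L/∂w₁ = 16 × 2 × 1 × 2 = 64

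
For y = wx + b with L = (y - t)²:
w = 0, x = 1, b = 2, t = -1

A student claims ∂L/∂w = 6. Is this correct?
Correct

y = (0)(1) + 2 = 2
∂L/∂y = 2(y - t) = 2(2 - -1) = 6
∂y/∂w = x = 1
∂L/∂w = 6 × 1 = 6

Claimed value: 6
Correct: The correct gradient is 6.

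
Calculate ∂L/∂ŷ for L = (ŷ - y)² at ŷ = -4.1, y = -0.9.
∂L/∂ŷ = -6.4

∂L/∂ŷ = 2(ŷ - y) = 2(-4.1 - -0.9) = 2(-3.2) = -6.4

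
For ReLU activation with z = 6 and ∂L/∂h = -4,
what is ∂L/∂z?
∂L/∂z = -4

h = ReLU(6) = 6
Since z > 0: ∂h/∂z = 1
∂L/∂z = ∂L/∂h · ∂h/∂z = -4 × 1 = -4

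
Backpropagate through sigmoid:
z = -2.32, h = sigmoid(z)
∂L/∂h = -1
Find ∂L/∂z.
∂L/∂z = -0.08147

σ(-2.32) = 0.08948
σ'(-2.32) = σ(-2.32)(1 - σ(-2.32)) = 0.08948 × 0.9105 = 0.08147
∂L/∂z = ∂L/∂h · σ'(z) = -1 × 0.08147 = -0.08147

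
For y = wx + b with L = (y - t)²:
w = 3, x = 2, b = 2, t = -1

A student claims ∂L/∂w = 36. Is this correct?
Correct

y = (3)(2) + 2 = 8
∂L/∂y = 2(y - t) = 2(8 - -1) = 18
∂y/∂w = x = 2
∂L/∂w = 18 × 2 = 36

Claimed value: 36
Correct: The correct gradient is 36.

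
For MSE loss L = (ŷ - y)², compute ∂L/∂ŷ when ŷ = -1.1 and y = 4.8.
∂L/∂ŷ = -11.8

∂L/∂ŷ = 2(ŷ - y) = 2(-1.1 - 4.8) = 2(-5.9) = -11.8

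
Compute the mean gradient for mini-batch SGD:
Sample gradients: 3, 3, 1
Average gradient = 2.333

Average = (1/3)(3 + 3 + 1) = 7/3 = 2.333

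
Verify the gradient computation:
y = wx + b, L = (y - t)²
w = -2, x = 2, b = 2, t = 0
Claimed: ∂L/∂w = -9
Incorrect

y = (-2)(2) + 2 = -2
∂L/∂y = 2(y - t) = 2(-2 - 0) = -4
∂y/∂w = x = 2
∂L/∂w = -4 × 2 = -8

Claimed value: -9
Incorrect: The correct gradient is -8.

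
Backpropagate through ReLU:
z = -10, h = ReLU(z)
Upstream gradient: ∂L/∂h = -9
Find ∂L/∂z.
∂L/∂z = 0

h = ReLU(-10) = 0
Since z < 0: ∂h/∂z = 0
∂L/∂z = ∂L/∂h · ∂h/∂z = -9 × 0 = 0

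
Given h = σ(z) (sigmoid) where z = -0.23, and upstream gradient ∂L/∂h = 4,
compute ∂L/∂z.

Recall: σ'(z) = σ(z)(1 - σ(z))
∂L/∂z = 0.9869

σ(-0.23) = 0.4428
σ'(-0.23) = σ(-0.23)(1 - σ(-0.23)) = 0.4428 × 0.5572 = 0.2467
∂L/∂z = ∂L/∂h · σ'(z) = 4 × 0.2467 = 0.9869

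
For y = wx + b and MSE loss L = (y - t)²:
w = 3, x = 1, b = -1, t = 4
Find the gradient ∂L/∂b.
∂L/∂b = -4

y = wx + b = (3)(1) + -1 = 2
∂L/∂y = 2(y - t) = 2(2 - 4) = -4
∂y/∂b = 1
∂L/∂b = ∂L/∂y · ∂y/∂b = -4 × 1 = -4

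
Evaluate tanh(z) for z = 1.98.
0.9626

tanh(1.98) = (e^(1.98) - e^(-1.98))/(e^(1.98) + e^(-1.98)) = 0.9626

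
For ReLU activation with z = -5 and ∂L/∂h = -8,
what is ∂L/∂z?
∂L/∂z = 0

h = ReLU(-5) = 0
Since z < 0: ∂h/∂z = 0
∂L/∂z = ∂L/∂h · ∂h/∂z = -8 × 0 = 0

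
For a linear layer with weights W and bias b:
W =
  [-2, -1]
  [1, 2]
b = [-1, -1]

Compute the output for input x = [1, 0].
y = [-3, 0]

Wx = [-2×1 + -1×0, 1×1 + 2×0]
   = [-2, 1]
y = Wx + b = [-2 + -1, 1 + -1] = [-3, 0]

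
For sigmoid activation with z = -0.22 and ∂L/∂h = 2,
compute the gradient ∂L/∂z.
∂L/∂z = 0.494

σ(-0.22) = 0.4452
σ'(-0.22) = σ(-0.22)(1 - σ(-0.22)) = 0.4452 × 0.5548 = 0.247
∂L/∂z = ∂L/∂h · σ'(z) = 2 × 0.247 = 0.494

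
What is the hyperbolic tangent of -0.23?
-0.226

tanh(-0.23) = (e^(-0.23) - e^(0.23))/(e^(-0.23) + e^(0.23)) = -0.226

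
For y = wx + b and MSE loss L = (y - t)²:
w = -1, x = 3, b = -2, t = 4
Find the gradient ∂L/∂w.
∂L/∂w = -54

y = wx + b = (-1)(3) + -2 = -5
∂L/∂y = 2(y - t) = 2(-5 - 4) = -18
∂y/∂w = x = 3
∂L/∂w = ∂L/∂y · ∂y/∂w = -18 × 3 = -54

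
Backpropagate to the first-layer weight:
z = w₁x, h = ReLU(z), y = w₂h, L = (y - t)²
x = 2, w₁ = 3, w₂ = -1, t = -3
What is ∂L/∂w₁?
∂L/∂w₁ = 12

Forward pass:
z = w₁x = 3×2 = 6
h = ReLU(6) = 6
y = w₂h = -1×6 = -6

Backward pass:
∂L/∂y = 2(y - t) = 2(-6 - -3) = -6
∂y/∂h = w₂ = -1
∂h/∂z = 1 (ReLU derivative)
∂z/∂w₁ = x = 2

∂L/∂w₁ = -6 × -1 × 1 × 2 = 12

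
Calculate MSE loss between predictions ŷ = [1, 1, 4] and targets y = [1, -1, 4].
MSE = 1.333

MSE = (1/3)((1-1)² + (1--1)² + (4-4)²) = (1/3)(0 + 4 + 0) = 1.333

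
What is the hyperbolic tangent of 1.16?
0.821

tanh(1.16) = (e^(1.16) - e^(-1.16))/(e^(1.16) + e^(-1.16)) = 0.821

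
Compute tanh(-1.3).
-0.8617

tanh(-1.3) = (e^(-1.3) - e^(1.3))/(e^(-1.3) + e^(1.3)) = -0.8617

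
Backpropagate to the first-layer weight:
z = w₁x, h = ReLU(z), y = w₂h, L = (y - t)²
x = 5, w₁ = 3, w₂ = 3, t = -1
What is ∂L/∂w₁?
∂L/∂w₁ = 1380

Forward pass:
z = w₁x = 3×5 = 15
h = ReLU(15) = 15
y = w₂h = 3×15 = 45

Backward pass:
∂L/∂y = 2(y - t) = 2(45 - -1) = 92
∂y/∂h = w₂ = 3
∂h/∂z = 1 (ReLU derivative)
∂z/∂w₁ = x = 5

∂L/∂w₁ = 92 × 3 × 1 × 5 = 1380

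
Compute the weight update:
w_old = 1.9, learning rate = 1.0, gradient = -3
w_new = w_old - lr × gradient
w_new = 4.9

w_new = w - η·∂L/∂w = 1.9 - 1.0×(-3) = 1.9 - (-3) = 4.9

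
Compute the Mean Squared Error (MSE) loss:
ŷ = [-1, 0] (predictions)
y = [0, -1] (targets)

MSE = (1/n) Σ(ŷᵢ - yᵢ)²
MSE = 1

MSE = (1/2)((-1-0)² + (0--1)²) = (1/2)(1 + 1) = 1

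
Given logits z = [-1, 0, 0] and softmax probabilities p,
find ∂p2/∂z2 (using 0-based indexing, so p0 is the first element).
∂p2/∂z2 = 0.244

p = softmax(z) = [0.1554, 0.4223, 0.4223]
p2 = 0.4223

∂p2/∂z2 = p2(1 - p2) = 0.4223 × (1 - 0.4223) = 0.244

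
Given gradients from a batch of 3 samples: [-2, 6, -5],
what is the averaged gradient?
Average gradient = -0.3333

Average = (1/3)(-2 + 6 + -5) = -1/3 = -0.3333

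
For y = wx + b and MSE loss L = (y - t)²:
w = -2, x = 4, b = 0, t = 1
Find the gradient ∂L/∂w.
∂L/∂w = -72

y = wx + b = (-2)(4) + 0 = -8
∂L/∂y = 2(y - t) = 2(-8 - 1) = -18
∂y/∂w = x = 4
∂L/∂w = ∂L/∂y · ∂y/∂w = -18 × 4 = -72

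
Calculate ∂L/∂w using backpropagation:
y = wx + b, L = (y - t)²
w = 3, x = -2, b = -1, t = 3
∂L/∂w = 40

y = wx + b = (3)(-2) + -1 = -7
∂L/∂y = 2(y - t) = 2(-7 - 3) = -20
∂y/∂w = x = -2
∂L/∂w = ∂L/∂y · ∂y/∂w = -20 × -2 = 40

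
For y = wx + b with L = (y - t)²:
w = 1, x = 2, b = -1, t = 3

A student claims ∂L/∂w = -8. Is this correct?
Correct

y = (1)(2) + -1 = 1
∂L/∂y = 2(y - t) = 2(1 - 3) = -4
∂y/∂w = x = 2
∂L/∂w = -4 × 2 = -8

Claimed value: -8
Correct: The correct gradient is -8.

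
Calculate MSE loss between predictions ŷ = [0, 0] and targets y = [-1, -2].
MSE = 2.5

MSE = (1/2)((0--1)² + (0--2)²) = (1/2)(1 + 4) = 2.5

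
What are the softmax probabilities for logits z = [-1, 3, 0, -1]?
p = [0.0169, 0.9205, 0.0458, 0.0169]

exp(z) = [0.3679, 20.09, 1, 0.3679]
Sum = 21.82
p = [0.0169, 0.9205, 0.0458, 0.0169]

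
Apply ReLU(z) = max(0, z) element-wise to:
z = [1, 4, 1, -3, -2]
h = [1, 4, 1, 0, 0]

ReLU applied element-wise: max(0,1)=1, max(0,4)=4, max(0,1)=1, max(0,-3)=0, max(0,-2)=0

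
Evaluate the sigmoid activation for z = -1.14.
0.2423

sigmoid(-1.14) = 1/(1 + e^(1.14)) = 1/(1 + 3.127) = 0.2423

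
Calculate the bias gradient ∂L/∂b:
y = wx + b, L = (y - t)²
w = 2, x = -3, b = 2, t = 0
∂L/∂b = -8

y = wx + b = (2)(-3) + 2 = -4
∂L/∂y = 2(y - t) = 2(-4 - 0) = -8
∂y/∂b = 1
∂L/∂b = ∂L/∂y · ∂y/∂b = -8 × 1 = -8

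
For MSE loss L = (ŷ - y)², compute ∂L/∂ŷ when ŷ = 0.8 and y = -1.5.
∂L/∂ŷ = 4.6

∂L/∂ŷ = 2(ŷ - y) = 2(0.8 - -1.5) = 2(2.3) = 4.6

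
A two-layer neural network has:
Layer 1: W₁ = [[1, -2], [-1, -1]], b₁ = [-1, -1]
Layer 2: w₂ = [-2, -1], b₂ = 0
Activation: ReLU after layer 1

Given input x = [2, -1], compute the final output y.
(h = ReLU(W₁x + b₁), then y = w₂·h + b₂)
y = -6

Layer 1 pre-activation: z₁ = [3, -2]
After ReLU: h = [3, 0]
Layer 2 output: y = -2×3 + -1×0 + 0 = -6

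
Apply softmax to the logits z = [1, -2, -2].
p = [0.9094, 0.0453, 0.0453]

exp(z) = [2.718, 0.1353, 0.1353]
Sum = 2.989
p = [0.9094, 0.0453, 0.0453]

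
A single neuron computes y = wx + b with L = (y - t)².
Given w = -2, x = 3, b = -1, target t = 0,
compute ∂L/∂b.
∂L/∂b = -14

y = wx + b = (-2)(3) + -1 = -7
∂L/∂y = 2(y - t) = 2(-7 - 0) = -14
∂y/∂b = 1
∂L/∂b = ∂L/∂y · ∂y/∂b = -14 × 1 = -14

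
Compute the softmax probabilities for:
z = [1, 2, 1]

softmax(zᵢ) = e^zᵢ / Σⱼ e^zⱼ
p = [0.2119, 0.5761, 0.2119]

exp(z) = [2.718, 7.389, 2.718]
Sum = 12.83
p = [0.2119, 0.5761, 0.2119]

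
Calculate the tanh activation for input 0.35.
0.3364

tanh(0.35) = (e^(0.35) - e^(-0.35))/(e^(0.35) + e^(-0.35)) = 0.3364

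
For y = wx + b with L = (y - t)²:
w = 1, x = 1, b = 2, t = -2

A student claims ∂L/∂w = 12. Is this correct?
Incorrect

y = (1)(1) + 2 = 3
∂L/∂y = 2(y - t) = 2(3 - -2) = 10
∂y/∂w = x = 1
∂L/∂w = 10 × 1 = 10

Claimed value: 12
Incorrect: The correct gradient is 10.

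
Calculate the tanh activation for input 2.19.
0.9753

tanh(2.19) = (e^(2.19) - e^(-2.19))/(e^(2.19) + e^(-2.19)) = 0.9753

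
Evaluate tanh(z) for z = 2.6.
0.989

tanh(2.6) = (e^(2.6) - e^(-2.6))/(e^(2.6) + e^(-2.6)) = 0.989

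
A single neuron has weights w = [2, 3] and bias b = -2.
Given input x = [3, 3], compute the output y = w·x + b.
y = 13

y = (2)(3) + (3)(3) + -2 = 13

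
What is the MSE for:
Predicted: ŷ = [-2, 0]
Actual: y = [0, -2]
MSE = 4

MSE = (1/2)((-2-0)² + (0--2)²) = (1/2)(4 + 4) = 4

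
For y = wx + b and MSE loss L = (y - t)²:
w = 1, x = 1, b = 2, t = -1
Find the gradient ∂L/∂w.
∂L/∂w = 8

y = wx + b = (1)(1) + 2 = 3
∂L/∂y = 2(y - t) = 2(3 - -1) = 8
∂y/∂w = x = 1
∂L/∂w = ∂L/∂y · ∂y/∂w = 8 × 1 = 8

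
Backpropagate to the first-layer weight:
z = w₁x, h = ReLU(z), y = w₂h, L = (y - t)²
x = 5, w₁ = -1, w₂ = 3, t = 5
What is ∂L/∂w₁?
∂L/∂w₁ = 0

Forward pass:
z = w₁x = -1×5 = -5
h = ReLU(-5) = 0
y = w₂h = 3×0 = 0

Backward pass:
∂L/∂y = 2(y - t) = 2(0 - 5) = -10
∂y/∂h = w₂ = 3
∂h/∂z = 0 (ReLU derivative)
∂z/∂w₁ = x = 5

∂L/∂w₁ = -10 × 3 × 0 × 5 = 0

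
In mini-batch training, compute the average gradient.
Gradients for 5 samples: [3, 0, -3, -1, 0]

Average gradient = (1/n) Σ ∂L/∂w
Average gradient = -0.2

Average = (1/5)(3 + 0 + -3 + -1 + 0) = -1/5 = -0.2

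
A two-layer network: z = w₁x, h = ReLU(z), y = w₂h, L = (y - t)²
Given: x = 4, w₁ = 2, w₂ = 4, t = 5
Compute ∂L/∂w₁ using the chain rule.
∂L/∂w₁ = 864

Forward pass:
z = w₁x = 2×4 = 8
h = ReLU(8) = 8
y = w₂h = 4×8 = 32

Backward pass:
∂L/∂y = 2(y - t) = 2(32 - 5) = 54
∂y/∂h = w₂ = 4
∂h/∂z = 1 (ReLU derivative)
∂z/∂w₁ = x = 4

∂L/∂w₁ = 54 × 4 × 1 × 4 = 864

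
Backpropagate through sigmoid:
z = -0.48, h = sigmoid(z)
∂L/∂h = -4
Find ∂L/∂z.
∂L/∂z = -0.9445

σ(-0.48) = 0.3823
σ'(-0.48) = σ(-0.48)(1 - σ(-0.48)) = 0.3823 × 0.6177 = 0.2361
∂L/∂z = ∂L/∂h · σ'(z) = -4 × 0.2361 = -0.9445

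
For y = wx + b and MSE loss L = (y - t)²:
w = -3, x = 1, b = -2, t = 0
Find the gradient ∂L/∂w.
∂L/∂w = -10

y = wx + b = (-3)(1) + -2 = -5
∂L/∂y = 2(y - t) = 2(-5 - 0) = -10
∂y/∂w = x = 1
∂L/∂w = ∂L/∂y · ∂y/∂w = -10 × 1 = -10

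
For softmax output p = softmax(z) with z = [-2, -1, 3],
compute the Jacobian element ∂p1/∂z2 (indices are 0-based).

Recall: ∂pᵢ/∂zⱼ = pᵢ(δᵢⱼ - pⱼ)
∂p1/∂z2 = -0.01743

p = softmax(z) = [0.006573, 0.01787, 0.9756]
p1 = 0.01787, p2 = 0.9756

∂p1/∂z2 = -p1 × p2 = -0.01787 × 0.9756 = -0.01743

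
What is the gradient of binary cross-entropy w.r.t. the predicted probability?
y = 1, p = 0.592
∂L/∂p = -1.689

∂L/∂p = -y/p + (1-y)/(1-p) = -1/0.592 + 0 = -1.689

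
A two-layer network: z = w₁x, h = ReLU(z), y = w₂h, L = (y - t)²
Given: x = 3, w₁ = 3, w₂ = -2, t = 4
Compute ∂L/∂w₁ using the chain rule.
∂L/∂w₁ = 264

Forward pass:
z = w₁x = 3×3 = 9
h = ReLU(9) = 9
y = w₂h = -2×9 = -18

Backward pass:
∂L/∂y = 2(y - t) = 2(-18 - 4) = -44
∂y/∂h = w₂ = -2
∂h/∂z = 1 (ReLU derivative)
∂z/∂w₁ = x = 3

∂L/∂w₁ = -44 × -2 × 1 × 3 = 264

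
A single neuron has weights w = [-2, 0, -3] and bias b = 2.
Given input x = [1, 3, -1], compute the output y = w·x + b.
y = 3

y = (-2)(1) + (0)(3) + (-3)(-1) + 2 = 3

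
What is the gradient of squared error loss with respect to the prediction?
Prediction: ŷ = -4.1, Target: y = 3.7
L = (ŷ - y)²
∂L/∂ŷ = -15.6

∂L/∂ŷ = 2(ŷ - y) = 2(-4.1 - 3.7) = 2(-7.8) = -15.6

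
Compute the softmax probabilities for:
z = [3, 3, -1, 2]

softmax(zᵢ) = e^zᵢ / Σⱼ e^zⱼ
p = [0.4191, 0.4191, 0.0077, 0.1542]

exp(z) = [20.09, 20.09, 0.3679, 7.389]
Sum = 47.93
p = [0.4191, 0.4191, 0.0077, 0.1542]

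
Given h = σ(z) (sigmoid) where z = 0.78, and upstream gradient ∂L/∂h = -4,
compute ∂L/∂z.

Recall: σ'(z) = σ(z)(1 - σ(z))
∂L/∂z = -0.8621

σ(0.78) = 0.6857
σ'(0.78) = σ(0.78)(1 - σ(0.78)) = 0.6857 × 0.3143 = 0.2155
∂L/∂z = ∂L/∂h · σ'(z) = -4 × 0.2155 = -0.8621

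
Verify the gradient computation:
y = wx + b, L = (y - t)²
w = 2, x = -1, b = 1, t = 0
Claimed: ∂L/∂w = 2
Correct

y = (2)(-1) + 1 = -1
∂L/∂y = 2(y - t) = 2(-1 - 0) = -2
∂y/∂w = x = -1
∂L/∂w = -2 × -1 = 2

Claimed value: 2
Correct: The correct gradient is 2.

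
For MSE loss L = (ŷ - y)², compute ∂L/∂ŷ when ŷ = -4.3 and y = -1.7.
∂L/∂ŷ = -5.2

∂L/∂ŷ = 2(ŷ - y) = 2(-4.3 - -1.7) = 2(-2.6) = -5.2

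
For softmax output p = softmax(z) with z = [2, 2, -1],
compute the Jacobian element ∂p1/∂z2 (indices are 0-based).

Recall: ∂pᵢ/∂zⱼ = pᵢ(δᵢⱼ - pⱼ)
∂p1/∂z2 = -0.01185

p = softmax(z) = [0.4879, 0.4879, 0.02429]
p1 = 0.4879, p2 = 0.02429

∂p1/∂z2 = -p1 × p2 = -0.4879 × 0.02429 = -0.01185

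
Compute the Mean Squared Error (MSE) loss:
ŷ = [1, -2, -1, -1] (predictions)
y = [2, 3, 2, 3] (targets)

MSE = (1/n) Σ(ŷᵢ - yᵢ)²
MSE = 12.75

MSE = (1/4)((1-2)² + (-2-3)² + (-1-2)² + (-1-3)²) = (1/4)(1 + 25 + 9 + 16) = 12.75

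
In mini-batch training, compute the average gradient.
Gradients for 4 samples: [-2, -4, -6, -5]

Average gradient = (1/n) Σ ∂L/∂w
Average gradient = -4.25

Average = (1/4)(-2 + -4 + -6 + -5) = -17/4 = -4.25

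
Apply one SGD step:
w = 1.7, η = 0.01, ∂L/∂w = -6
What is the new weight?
w_new = 1.76

w_new = w - η·∂L/∂w = 1.7 - 0.01×(-6) = 1.7 - (-0.06) = 1.76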